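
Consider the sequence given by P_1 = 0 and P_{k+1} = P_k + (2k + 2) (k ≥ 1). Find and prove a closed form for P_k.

Claim: P_k = k^2 + k − 2.

Base case: P_1 = 0, and 1^2 + 1 − 2 = 0.
Assume P_r = r^2 + r − 2.
Then P_{r+1} = P_r + (2r + 2) = (r^2 + r − 2) + (2r + 2) = r^2 + 3r,
and (r+1)^2 + (r+1) − 2 = r^2 + 3r.
By induction, P_k = k^2 + k − 2 for all k ≥ 1.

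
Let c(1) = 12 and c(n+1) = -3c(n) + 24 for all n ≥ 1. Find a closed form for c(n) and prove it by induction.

Claim: c(n) = -2·(-3)^n + 6.

Base case: c(1) = 12, and -2·(-3)^1 + 6 = 6 + 6 = 12.
Assume c(k) = -2·(-3)^k + 6 for some k ≥ 1.
Then c(k+1) = -3c(k) + 24 = -3·(-2·(-3)^k + 6) + 24 = 6·(-3)^k − 18 + 24 = -2·(-3)^{k+1} + 6.
This completes the inductive step, so c(n) = -2·(-3)^n + 6 for all n ≥ 1.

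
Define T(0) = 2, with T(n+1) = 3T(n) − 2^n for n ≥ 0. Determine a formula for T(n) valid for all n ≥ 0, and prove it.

Claim: T(n) = 3^n + 2^n.

Base case: T(0) = 2, and 3^0 + 2^0 = 1 + 1 = 2.
Assume T(j) = 3^j + 2^j for some j ≥ 0.
Then T(j+1) = 3T(j) − 2^j = 3·(3^j + 2^j) − 2^j = 3^{j+1} + 3·2^j − 2^j = 3^{j+1} + 2·2^j = 3^{j+1} + 2^{j+1}.
Hence T(n) = 3^n + 2^n for every n ≥ 0, by induction.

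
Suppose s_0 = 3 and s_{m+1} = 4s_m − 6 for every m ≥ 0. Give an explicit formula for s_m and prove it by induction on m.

Claim: s_m = 4^m + 2.

Base case: s_0 = 3, and 4^0 + 2 = 1 + 2 = 3.
Assume s_j = 4^j + 2 for some j ≥ 0.
Then s_{j+1} = 4s_j − 6 = 4·(4^j + 2) − 6 = 4^{j+1} + 8 − 6 = 4^{j+1} + 2.
So the formula holds for j+1, and by induction s_m = 4^m + 2 for all m ≥ 0.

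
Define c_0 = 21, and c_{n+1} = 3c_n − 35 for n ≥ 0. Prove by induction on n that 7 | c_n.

Base case: c_0 = 21 = 7·3, so 7 | c_0.
Assume 7 | c_m, so c_m = 7t for some integer t.
Then c_{m+1} = 3c_m − 35 = 3·(7t) − 35 = 7(3t − 5), so 7 | c_{m+1}.
So the property holds for m+1, and by induction 7 | c_n for all n ≥ 0.

7 | c_n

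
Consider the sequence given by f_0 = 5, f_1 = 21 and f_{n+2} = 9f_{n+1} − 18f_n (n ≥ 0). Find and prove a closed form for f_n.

Claim: f_n = 3·3^n + 2·6^n.

Base cases: f_0 = 5 and 3·3^0 + 2·6^0 = 5; f_1 = 21 and 3·3^1 + 2·6^1 = 21.
Assume f_j = 3·3^j + 2·6^j for all 0 ≤ j ≤ r, where r ≥ 1.
Then f_{r+1} = 9f_r − 18f_{r−1} = 9·(3·3^r + 2·6^r) − 18·(3·3^{r−1} + 2·6^{r−1}) = 3·(9·3 − 18)3^{r−1} + 2·(9·6 − 18)6^{r−1} = 27·3^{r−1} + 72·6^{r−1} = 3·3^{r+1} + 2·6^{r+1}.
So the formula holds for r+1, and by strong induction f_n = 3·3^n + 2·6^n for all n ≥ 0.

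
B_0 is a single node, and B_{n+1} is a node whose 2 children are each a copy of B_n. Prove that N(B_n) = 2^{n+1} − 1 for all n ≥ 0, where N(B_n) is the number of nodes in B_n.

Base case: N(B_0) = 1, and 2^{0+1} − 1 = 1.
Assume N(B_m) = 2^{m+1} − 1.
Then N(B_{m+1}) = 1 + 2N(B_m) = 1 + 2(2^{m+1} − 1) = 2^{m+2} − 2 + 1 = 2^{m+2} − 1.
Hence N(B_n) = 2^{n+1} − 1 for every n ≥ 0, by induction.

N(B_n) = 2^{n+1} − 1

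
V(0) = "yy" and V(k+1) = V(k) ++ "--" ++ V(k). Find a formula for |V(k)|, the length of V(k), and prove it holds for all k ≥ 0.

Claim: |V(k)| = 2^{k+2} − 2.

Base case: |V(0)| = 2, and 2^{0+2} − 2 = 2.
Assume |V(r)| = 2^{r+2} − 2.
Then |V(r+1)| = |V(r)| + 2 + |V(r)| = 2|V(r)| + 2 = 2(2^{r+2} − 2) + 2 = 2^{r+3} − 4 + 2 = 2^{r+3} − 2.
So the formula holds for r+1, and by induction |V(k)| = 2^{k+2} − 2 for all k ≥ 0.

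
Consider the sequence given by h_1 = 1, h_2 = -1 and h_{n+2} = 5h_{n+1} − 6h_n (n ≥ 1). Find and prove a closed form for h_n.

Claim: h_n = -3^n + 2·2^n.

Base cases: h_1 = 1 and -3^1 + 2·2^1 = 1; h_2 = -1 and -3^2 + 2·2^2 = -1.
Assume h_i = -3^i + 2·2^i for all 1 ≤ i ≤ j, where j ≥ 2.
Then h_{j+1} = 5h_j − 6h_{j−1} = 5·(-3^j + 2·2^j) − 6·(-3^{j−1} + 2·2^{j−1}) = -(5·3 − 6)3^{j−1} + 2·(5·2 − 6)2^{j−1} = -9·3^{j−1} + 8·2^{j−1} = -3^{j+1} + 2·2^{j+1}.
Hence h_n = -3^n + 2·2^n for every n ≥ 1, by strong induction.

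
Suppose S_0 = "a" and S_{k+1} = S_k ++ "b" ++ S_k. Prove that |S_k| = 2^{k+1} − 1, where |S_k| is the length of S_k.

Base case: |S_0| = 1, and 2^{0+1} − 1 = 1.
Assume |S_m| = 2^{m+1} − 1.
Then |S_{m+1}| = |S_m| + 1 + |S_m| = 2|S_m| + 1 = 2(2^{m+1} − 1) + 1 = 2^{m+2} − 2 + 1 = 2^{m+2} − 1.
This completes the inductive step, so |S_k| = 2^{k+1} − 1 for all k ≥ 0.

|S_k| = 2^{k+1} − 1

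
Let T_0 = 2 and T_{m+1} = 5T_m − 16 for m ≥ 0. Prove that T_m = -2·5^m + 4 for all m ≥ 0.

Base case: T_0 = 2, and -2·5^0 + 4 = -2 + 4 = 2.
Assume T_j = -2·5^j + 4 for some j ≥ 0.
Then T_{j+1} = 5T_j − 16 = 5·(-2·5^j + 4) − 16 = -10·5^j + 20 − 16 = -2·5^{j+1} + 4.
This completes the inductive step, so T_m = -2·5^m + 4 for all m ≥ 0.

T_m = -2·5^m + 4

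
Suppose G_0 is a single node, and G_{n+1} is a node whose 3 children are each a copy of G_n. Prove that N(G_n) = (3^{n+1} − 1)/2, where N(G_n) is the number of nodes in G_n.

Base case: N(G_0) = 1, and (3^{0+1} − 1)/2 = 1.
Assume N(G_k) = (3^{k+1} − 1)/2.
Then N(G_{k+1}) = 1 + 3N(G_k) = 1 + 3·(3^{k+1} − 1)/2 = 1 + (3^{k+2} − 3)/2 = (2 + 3^{k+2} − 3)/2 = (3^{k+2} − 1)/2.
This completes the inductive step, so N(G_n) = (3^{n+1} − 1)/2 for all n ≥ 0.

N(G_n) = (3^{n+1} − 1)/2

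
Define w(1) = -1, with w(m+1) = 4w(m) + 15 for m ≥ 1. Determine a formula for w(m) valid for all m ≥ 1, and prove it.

Claim: w(m) = 4^m − 5.

Base case: w(1) = -1, and 4^1 − 5 = 4 − 5 = -1.
Assume w(j) = 4^j − 5 for some j ≥ 1.
Then w(j+1) = 4w(j) + 15 = 4·(4^j − 5) + 15 = 4^{j+1} − 20 + 15 = 4^{j+1} − 5.
This completes the inductive step, so w(m) = 4^m − 5 for all m ≥ 1.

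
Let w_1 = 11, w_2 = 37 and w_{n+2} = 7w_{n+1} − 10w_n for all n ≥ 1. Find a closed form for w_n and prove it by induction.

Claim: w_n = 3·2^n + 5^n.

Base cases: w_1 = 11 and 3·2^1 + 5^1 = 11; w_2 = 37 and 3·2^2 + 5^2 = 37.
Assume w_j = 3·2^j + 5^j for all 1 ≤ j ≤ r, where r ≥ 2.
Then w_{r+1} = 7w_r − 10w_{r−1} = 7·(3·2^r + 5^r) − 10·(3·2^{r−1} + 5^{r−1}) = 3·(7·2 − 10)2^{r−1} + (7·5 − 10)5^{r−1} = 12·2^{r−1} + 25·5^{r−1} = 3·2^{r+1} + 5^{r+1}.
Hence w_n = 3·2^n + 5^n for every n ≥ 1, by strong induction.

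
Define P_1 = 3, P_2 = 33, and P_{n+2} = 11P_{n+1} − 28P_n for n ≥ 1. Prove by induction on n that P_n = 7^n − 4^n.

Base cases: P_1 = 3 and 7^1 − 4^1 = 3; P_2 = 33 and 7^2 − 4^2 = 33.
Assume P_j = 7^j − 4^j for all 1 ≤ j ≤ m, where m ≥ 2.
Then P_{m+1} = 11P_m − 28P_{m−1} = 11·(7^m − 4^m) − 28·(7^{m−1} − 4^{m−1}) = (11·7 − 28)7^{m−1} − (11·4 − 28)4^{m−1} = 49·7^{m−1} − 16·4^{m−1} = 7^{m+1} − 4^{m+1}.
This completes the inductive step, so P_n = 7^n − 4^n for all n ≥ 1.

P_n = 7^n − 4^n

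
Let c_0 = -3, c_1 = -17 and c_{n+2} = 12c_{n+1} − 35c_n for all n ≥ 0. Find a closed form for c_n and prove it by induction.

Claim: c_n = -7^n − 2·5^n.

Base cases: c_0 = -3 and -7^0 − 2·5^0 = -3; c_1 = -17 and -7^1 − 2·5^1 = -17.
Assume c_j = -7^j − 2·5^j for all 0 ≤ j ≤ r, where r ≥ 1.
Then c_{r+1} = 12c_r − 35c_{r−1} = 12·(-7^r − 2·5^r) − 35·(-7^{r−1} − 2·5^{r−1}) = -(12·7 − 35)7^{r−1} − 2·(12·5 − 35)5^{r−1} = -49·7^{r−1} − 50·5^{r−1} = -7^{r+1} − 2·5^{r+1}.
Hence c_n = -7^n − 2·5^n for every n ≥ 0, by strong induction.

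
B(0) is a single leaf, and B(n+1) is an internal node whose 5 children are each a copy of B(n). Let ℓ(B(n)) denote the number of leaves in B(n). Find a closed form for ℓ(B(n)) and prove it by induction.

Claim: ℓ(B(n)) = 5^n.

Base case: ℓ(B(0)) = 1, and 5^0 = 1.
Assume ℓ(B(j)) = 5^j.
Then ℓ(B(j+1)) = 5·ℓ(B(j)) = 5·5^j = 5^{j+1}.
By induction, ℓ(B(n)) = 5^n for all n ≥ 0.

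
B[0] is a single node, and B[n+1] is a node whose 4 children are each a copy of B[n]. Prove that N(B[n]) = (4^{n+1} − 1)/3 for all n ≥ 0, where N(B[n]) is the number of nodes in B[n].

Base case: N(B[0]) = 1, and (4^{0+1} − 1)/3 = 1.
Assume N(B[m]) = (4^{m+1} − 1)/3.
Then N(B[m+1]) = 1 + 4N(B[m]) = 1 + 4·(4^{m+1} − 1)/3 = 1 + (4^{m+2} − 4)/3 = (3 + 4^{m+2} − 4)/3 = (4^{m+2} − 1)/3.
By induction, N(B[n]) = (4^{n+1} − 1)/3 for all n ≥ 0.

N(B[n]) = (4^{n+1} − 1)/3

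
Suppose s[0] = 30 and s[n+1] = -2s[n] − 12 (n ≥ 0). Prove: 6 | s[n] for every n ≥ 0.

Base case: s[0] = 30 = 6·5, so 6 | s[0].
Assume 6 | s[k], so s[k] = 6t for some integer t.
Then s[k+1] = -2s[k] − 12 = -2·(6t) − 12 = 6(-2t − 2), so 6 | s[k+1].
Hence 6 | s[n] for every n ≥ 0, by induction.

6 | s[n]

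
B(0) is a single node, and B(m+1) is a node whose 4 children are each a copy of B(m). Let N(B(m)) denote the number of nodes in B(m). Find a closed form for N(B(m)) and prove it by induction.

Claim: N(B(m)) = (4^{m+1} − 1)/3.

Base case: N(B(0)) = 1, and (4^{0+1} − 1)/3 = 1.
Assume N(B(r)) = (4^{r+1} − 1)/3.
Then N(B(r+1)) = 1 + 4N(B(r)) = 1 + 4·(4^{r+1} − 1)/3 = 1 + (4^{r+2} − 4)/3 = (3 + 4^{r+2} − 4)/3 = (4^{r+2} − 1)/3.
Hence N(B(m)) = (4^{m+1} − 1)/3 for every m ≥ 0, by induction.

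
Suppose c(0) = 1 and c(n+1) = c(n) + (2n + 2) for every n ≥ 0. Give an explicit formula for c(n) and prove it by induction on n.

Claim: c(n) = n^2 + n + 1.

Base case: c(0) = 1, and 0^2 + 0 + 1 = 1.
Assume c(j) = j^2 + j + 1.
Then c(j+1) = c(j) + (2j + 2) = (j^2 + j + 1) + (2j + 2) = j^2 + 3j + 3,
and (j+1)^2 + (j+1) + 1 = j^2 + 3j + 3.
By induction, c(n) = n^2 + n + 1 for all n ≥ 0.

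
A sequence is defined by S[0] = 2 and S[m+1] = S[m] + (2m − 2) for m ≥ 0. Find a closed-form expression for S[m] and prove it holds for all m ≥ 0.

Claim: S[m] = m^2 − 3m + 2.

Base case: S[0] = 2, and 0^2 − 3·0 + 2 = 2.
Assume S[j] = j^2 − 3j + 2.
Then S[j+1] = S[j] + (2j − 2) = (j^2 − 3j + 2) + (2j − 2) = j^2 − j,
and (j+1)^2 − 3·(j+1) + 2 = j^2 − j.
This completes the inductive step, so S[m] = m^2 − 3m + 2 for all m ≥ 0.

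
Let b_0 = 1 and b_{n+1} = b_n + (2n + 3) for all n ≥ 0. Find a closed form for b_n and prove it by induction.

Claim: b_n = n^2 + 2n + 1.

Base case: b_0 = 1, and 0^2 + 2·0 + 1 = 1.
Assume b_k = k^2 + 2k + 1.
Then b_{k+1} = b_k + (2k + 3) = (k^2 + 2k + 1) + (2k + 3) = k^2 + 4k + 4,
and (k+1)^2 + 2·(k+1) + 1 = k^2 + 4k + 4.
This completes the inductive step, so b_n = n^2 + 2n + 1 for all n ≥ 0.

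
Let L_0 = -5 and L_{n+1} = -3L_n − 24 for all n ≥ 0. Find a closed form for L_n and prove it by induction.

Claim: L_n = (-3)^n − 6.

Base case: L_0 = -5, and (-3)^0 − 6 = 1 − 6 = -5.
Assume L_m = (-3)^m − 6 for some m ≥ 0.
Then L_{m+1} = -3L_m − 24 = -3·((-3)^m − 6) − 24 = -3·(-3)^m + 18 − 24 = (-3)^{m+1} − 6.
This completes the inductive step, so L_n = (-3)^n − 6 for all n ≥ 0.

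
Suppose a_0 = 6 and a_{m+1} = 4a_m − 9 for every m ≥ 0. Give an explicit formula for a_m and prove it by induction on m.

Claim: a_m = 3·4^m + 3.

Base case: a_0 = 6, and 3·4^0 + 3 = 3 + 3 = 6.
Assume a_j = 3·4^j + 3 for some j ≥ 0.
Then a_{j+1} = 4a_j − 9 = 4·(3·4^j + 3) − 9 = 12·4^j + 12 − 9 = 3·4^{j+1} + 3.
So the formula holds for j+1, and by induction a_m = 3·4^m + 3 for all m ≥ 0.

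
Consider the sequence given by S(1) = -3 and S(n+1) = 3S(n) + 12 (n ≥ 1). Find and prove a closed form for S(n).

Claim: S(n) = 3^n − 6.

Base case: S(1) = -3, and 3^1 − 6 = 3 − 6 = -3.
Assume S(r) = 3^r − 6 for some r ≥ 1.
Then S(r+1) = 3S(r) + 12 = 3·(3^r − 6) + 12 = 3^{r+1} − 18 + 12 = 3^{r+1} − 6.
Hence S(n) = 3^n − 6 for every n ≥ 1, by induction.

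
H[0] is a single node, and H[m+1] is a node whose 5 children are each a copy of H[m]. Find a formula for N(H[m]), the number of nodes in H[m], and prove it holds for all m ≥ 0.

Claim: N(H[m]) = (5^{m+1} − 1)/4.

Base case: N(H[0]) = 1, and (5^{0+1} − 1)/4 = 1.
Assume N(H[j]) = (5^{j+1} − 1)/4.
Then N(H[j+1]) = 1 + 5N(H[j]) = 1 + 5·(5^{j+1} − 1)/4 = 1 + (5^{j+2} − 5)/4 = (4 + 5^{j+2} − 5)/4 = (5^{j+2} − 1)/4.
By induction, N(H[m]) = (5^{m+1} − 1)/4 for all m ≥ 0.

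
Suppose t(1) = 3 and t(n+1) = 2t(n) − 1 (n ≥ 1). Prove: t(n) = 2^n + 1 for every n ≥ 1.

Base case: t(1) = 3, and 2^1 + 1 = 2 + 1 = 3.
Assume t(m) = 2^m + 1 for some m ≥ 1.
Then t(m+1) = 2t(m) − 1 = 2·(2^m + 1) − 1 = 2^{m+1} + 2 − 1 = 2^{m+1} + 1.
By induction, t(n) = 2^n + 1 for all n ≥ 1.

t(n) = 2^n + 1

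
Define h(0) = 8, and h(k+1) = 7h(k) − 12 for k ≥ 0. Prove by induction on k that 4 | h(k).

Base case: h(0) = 8 = 4·2, so 4 | h(0).
Assume 4 | h(m), so h(m) = 4t for some integer t.
Then h(m+1) = 7h(m) − 12 = 7·(4t) − 12 = 4(7t − 3), so 4 | h(m+1).
So the property holds for m+1, and by induction 4 | h(k) for all k ≥ 0.

4 | h(k)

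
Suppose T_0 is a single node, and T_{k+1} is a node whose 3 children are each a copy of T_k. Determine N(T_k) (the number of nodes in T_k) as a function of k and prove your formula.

Claim: N(T_k) = (3^{k+1} − 1)/2.

Base case: N(T_0) = 1, and (3^{0+1} − 1)/2 = 1.
Assume N(T_j) = (3^{j+1} − 1)/2.
Then N(T_{j+1}) = 1 + 3N(T_j) = 1 + 3·(3^{j+1} − 1)/2 = 1 + (3^{j+2} − 3)/2 = (2 + 3^{j+2} − 3)/2 = (3^{j+2} − 1)/2.
This completes the inductive step, so N(T_k) = (3^{k+1} − 1)/2 for all k ≥ 0.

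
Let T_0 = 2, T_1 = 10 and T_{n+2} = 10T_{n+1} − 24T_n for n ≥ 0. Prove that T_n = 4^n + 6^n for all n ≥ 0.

Base cases: T_0 = 2 and 4^0 + 6^0 = 2; T_1 = 10 and 4^1 + 6^1 = 10.
Assume T_j = 4^j + 6^j for all 0 ≤ j ≤ m, where m ≥ 1.
Then T_{m+1} = 10T_m − 24T_{m−1} = 10·(4^m + 6^m) − 24·(4^{m−1} + 6^{m−1}) = (10·4 − 24)4^{m−1} + (10·6 − 24)6^{m−1} = 16·4^{m−1} + 36·6^{m−1} = 4^{m+1} + 6^{m+1}.
So the formula holds for m+1, and by strong induction T_n = 4^n + 6^n for all n ≥ 0.

T_n = 4^n + 6^n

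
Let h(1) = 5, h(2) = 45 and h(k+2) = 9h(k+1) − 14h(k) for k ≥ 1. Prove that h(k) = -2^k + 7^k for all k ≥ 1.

Base cases: h(1) = 5 and -2^1 + 7^1 = 5; h(2) = 45 and -2^2 + 7^2 = 45.
Assume h(j) = -2^j + 7^j for all 1 ≤ j ≤ r, where r ≥ 2.
Then h(r+1) = 9h(r) − 14h(r−1) = 9·(-2^r + 7^r) − 14·(-2^{r−1} + 7^{r−1}) = -(9·2 − 14)2^{r−1} + (9·7 − 14)7^{r−1} = -4·2^{r−1} + 49·7^{r−1} = -2^{r+1} + 7^{r+1}.
So the formula holds for r+1, and by strong induction h(k) = -2^k + 7^k for all k ≥ 1.

h(k) = -2^k + 7^k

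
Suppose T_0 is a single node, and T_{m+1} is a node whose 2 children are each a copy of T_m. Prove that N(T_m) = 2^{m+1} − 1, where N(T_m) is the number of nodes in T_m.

Base case: N(T_0) = 1, and 2^{0+1} − 1 = 1.
Assume N(T_r) = 2^{r+1} − 1.
Then N(T_{r+1}) = 1 + 2N(T_r) = 1 + 2(2^{r+1} − 1) = 2^{r+2} − 2 + 1 = 2^{r+2} − 1.
So the formula holds for r+1, and by induction N(T_m) = 2^{m+1} − 1 for all m ≥ 0.

N(T_m) = 2^{m+1} − 1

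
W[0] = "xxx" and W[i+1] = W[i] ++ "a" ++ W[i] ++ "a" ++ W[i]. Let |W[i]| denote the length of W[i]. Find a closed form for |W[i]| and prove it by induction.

Claim: |W[i]| = 4·3^i − 1.

Base case: |W[0]| = 3, and 4·3^0 − 1 = 3.
Assume |W[k]| = 4·3^k − 1.
Then |W[k+1]| = 3|W[k]| + 2 = 3(4·3^k − 1) + 2 = 4·3^{k+1} − 3 + 2 = 4·3^{k+1} − 1.
By induction, |W[i]| = 4·3^i − 1 for all i ≥ 0.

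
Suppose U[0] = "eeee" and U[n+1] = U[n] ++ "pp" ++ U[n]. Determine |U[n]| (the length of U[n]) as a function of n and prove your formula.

Claim: |U[n]| = 6·2^n − 2.

Base case: |U[0]| = 4, and 6·2^0 − 2 = 4.
Assume |U[j]| = 6·2^j − 2.
Then |U[j+1]| = |U[j]| + 2 + |U[j]| = 2|U[j]| + 2 = 2(6·2^j − 2) + 2 = 6·2^{j+1} − 4 + 2 = 6·2^{j+1} − 2.
By induction, |U[n]| = 6·2^n − 2 for all n ≥ 0.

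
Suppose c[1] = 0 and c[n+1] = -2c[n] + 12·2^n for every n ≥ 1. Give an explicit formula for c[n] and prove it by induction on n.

Claim: c[n] = 3·(-2)^n + 3·2^n.

Base case: c[1] = 0, and 3·(-2)^1 + 3·2^1 = -6 + 6 = 0.
Assume c[j] = 3·(-2)^j + 3·2^j for some j ≥ 1.
Then c[j+1] = -2c[j] + 12·2^j = -2·(3·(-2)^j + 3·2^j) + 12·2^j = 3·(-2)^{j+1} − 6·2^j + 12·2^j = 3·(-2)^{j+1} + 6·2^j = 3·(-2)^{j+1} + 3·2^{j+1}.
By induction, c[n] = 3·(-2)^n + 3·2^n for all n ≥ 1.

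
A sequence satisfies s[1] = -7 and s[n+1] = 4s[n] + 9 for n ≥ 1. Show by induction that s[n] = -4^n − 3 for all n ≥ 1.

Base case: s[1] = -7, and -4^1 − 3 = -4 − 3 = -7.
Assume s[j] = -4^j − 3 for some j ≥ 1.
Then s[j+1] = 4s[j] + 9 = 4·(-4^j − 3) + 9 = -4^{j+1} − 12 + 9 = -4^{j+1} − 3.
Hence s[n] = -4^n − 3 for every n ≥ 1, by induction.

s[n] = -4^n − 3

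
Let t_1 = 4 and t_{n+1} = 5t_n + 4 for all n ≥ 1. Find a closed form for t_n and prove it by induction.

Claim: t_n = 5^n − 1.

Base case: t_1 = 4, and 5^1 − 1 = 5 − 1 = 4.
Assume t_m = 5^m − 1 for some m ≥ 1.
Then t_{m+1} = 5t_m + 4 = 5·(5^m − 1) + 4 = 5^{m+1} − 5 + 4 = 5^{m+1} − 1.
Hence t_n = 5^n − 1 for every n ≥ 1, by induction.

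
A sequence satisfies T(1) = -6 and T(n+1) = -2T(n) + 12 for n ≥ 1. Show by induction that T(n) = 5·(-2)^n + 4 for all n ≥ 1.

Base case: T(1) = -6, and 5·(-2)^1 + 4 = -10 + 4 = -6.
Assume T(j) = 5·(-2)^j + 4 for some j ≥ 1.
Then T(j+1) = -2T(j) + 12 = -2·(5·(-2)^j + 4) + 12 = -10·(-2)^j − 8 + 12 = 5·(-2)^{j+1} + 4.
Hence T(n) = 5·(-2)^n + 4 for every n ≥ 1, by induction.

T(n) = 5·(-2)^n + 4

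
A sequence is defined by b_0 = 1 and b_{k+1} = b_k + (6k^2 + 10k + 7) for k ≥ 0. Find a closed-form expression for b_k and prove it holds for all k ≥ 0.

Claim: b_k = 2k^3 + 2k^2 + 3k + 1.

Base case: b_0 = 1, and 2·0^3 + 2·0^2 + 3·0 + 1 = 1.
Assume b_j = 2j^3 + 2j^2 + 3j + 1.
Then b_{j+1} = b_j + (6j^2 + 10j + 7) = (2j^3 + 2j^2 + 3j + 1) + (6j^2 + 10j + 7) = 2j^3 + 8j^2 + 13j + 8,
and 2·(j+1)^3 + 2·(j+1)^2 + 3·(j+1) + 1 = 2j^3 + 8j^2 + 13j + 8.
This completes the inductive step, so b_k = 2k^3 + 2k^2 + 3k + 1 for all k ≥ 0.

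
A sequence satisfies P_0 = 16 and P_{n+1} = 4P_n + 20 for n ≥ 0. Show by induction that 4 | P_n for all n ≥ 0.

Base case: P_0 = 16 = 4·4, so 4 | P_0.
Assume 4 | P_r, so P_r = 4t for some integer t.
Then P_{r+1} = 4P_r + 20 = 4·(4t) + 20 = 4(4t + 5), so 4 | P_{r+1}.
This completes the inductive step, so 4 | P_n for all n ≥ 0.

4 | P_n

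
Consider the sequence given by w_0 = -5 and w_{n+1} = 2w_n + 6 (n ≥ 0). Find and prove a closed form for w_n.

Claim: w_n = 2^n − 6.

Base case: w_0 = -5, and 2^0 − 6 = 1 − 6 = -5.
Assume w_k = 2^k − 6 for some k ≥ 0.
Then w_{k+1} = 2w_k + 6 = 2·(2^k − 6) + 6 = 2^{k+1} − 12 + 6 = 2^{k+1} − 6.
Hence w_n = 2^n − 6 for every n ≥ 0, by induction.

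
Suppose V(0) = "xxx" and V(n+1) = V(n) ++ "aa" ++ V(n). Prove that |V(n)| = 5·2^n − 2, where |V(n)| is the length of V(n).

Base case: |V(0)| = 3, and 5·2^0 − 2 = 3.
Assume |V(k)| = 5·2^k − 2.
Then |V(k+1)| = |V(k)| + 2 + |V(k)| = 2|V(k)| + 2 = 2(5·2^k − 2) + 2 = 5·2^{k+1} − 4 + 2 = 5·2^{k+1} − 2.
Hence |V(n)| = 5·2^n − 2 for every n ≥ 0, by induction.

|V(n)| = 5·2^n − 2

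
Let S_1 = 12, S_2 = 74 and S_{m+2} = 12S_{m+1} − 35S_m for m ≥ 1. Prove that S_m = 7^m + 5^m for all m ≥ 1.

Base cases: S_1 = 12 and 7^1 + 5^1 = 12; S_2 = 74 and 7^2 + 5^2 = 74.
Assume S_j = 7^j + 5^j for all 1 ≤ j ≤ r, where r ≥ 2.
Then S_{r+1} = 12S_r − 35S_{r−1} = 12·(7^r + 5^r) − 35·(7^{r−1} + 5^{r−1}) = (12·7 − 35)7^{r−1} + (12·5 − 35)5^{r−1} = 49·7^{r−1} + 25·5^{r−1} = 7^{r+1} + 5^{r+1}.
So the formula holds for r+1, and by strong induction S_m = 7^m + 5^m for all m ≥ 1.

S_m = 7^m + 5^m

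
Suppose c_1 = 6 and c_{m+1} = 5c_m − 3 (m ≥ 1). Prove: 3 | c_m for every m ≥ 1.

Base case: c_1 = 6 = 3·2, so 3 | c_1.
Assume 3 | c_k, so c_k = 3t for some integer t.
Then c_{k+1} = 5c_k − 3 = 5·(3t) − 3 = 3(5t − 1), so 3 | c_{k+1}.
By induction, 3 | c_m for all m ≥ 1.

3 | c_m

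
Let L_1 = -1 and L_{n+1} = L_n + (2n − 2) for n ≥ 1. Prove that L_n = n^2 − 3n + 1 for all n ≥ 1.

Base case: L_1 = -1, and 1^2 − 3·1 + 1 = -1.
Assume L_j = j^2 − 3j + 1.
Then L_{j+1} = L_j + (2j − 2) = (j^2 − 3j + 1) + (2j − 2) = j^2 − j − 1,
and (j+1)^2 − 3·(j+1) + 1 = j^2 − j − 1.
Hence L_n = n^2 − 3n + 1 for every n ≥ 1, by induction.

L_n = n^2 − 3n + 1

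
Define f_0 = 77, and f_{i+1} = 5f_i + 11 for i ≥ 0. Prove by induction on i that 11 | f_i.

Base case: f_0 = 77 = 11·7, so 11 | f_0.
Assume 11 | f_m, so f_m = 11t for some integer t.
Then f_{m+1} = 5f_m + 11 = 5·(11t) + 11 = 11(5t + 1), so 11 | f_{m+1}.
By induction, 11 | f_i for all i ≥ 0.

11 | f_i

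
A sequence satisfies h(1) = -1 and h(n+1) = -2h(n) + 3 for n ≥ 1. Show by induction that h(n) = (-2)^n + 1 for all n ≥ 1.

Base case: h(1) = -1, and (-2)^1 + 1 = -2 + 1 = -1.
Assume h(j) = (-2)^j + 1 for some j ≥ 1.
Then h(j+1) = -2h(j) + 3 = -2·((-2)^j + 1) + 3 = -2·(-2)^j − 2 + 3 = (-2)^{j+1} + 1.
By induction, h(n) = (-2)^n + 1 for all n ≥ 1.

h(n) = (-2)^n + 1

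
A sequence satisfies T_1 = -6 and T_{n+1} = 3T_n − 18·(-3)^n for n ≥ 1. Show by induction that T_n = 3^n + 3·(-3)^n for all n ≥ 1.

Base case: T_1 = -6, and 3^1 + 3·(-3)^1 = 3 − 9 = -6.
Assume T_m = 3^m + 3·(-3)^m for some m ≥ 1.
Then T_{m+1} = 3T_m − 18·(-3)^m = 3·(3^m + 3·(-3)^m) − 18·(-3)^m = 3^{m+1} + 9·(-3)^m − 18·(-3)^m = 3^{m+1} − 9·(-3)^m = 3^{m+1} + 3·(-3)^{m+1}.
So the formula holds for m+1, and by induction T_n = 3^n + 3·(-3)^n for all n ≥ 1.

T_n = 3^n + 3·(-3)^n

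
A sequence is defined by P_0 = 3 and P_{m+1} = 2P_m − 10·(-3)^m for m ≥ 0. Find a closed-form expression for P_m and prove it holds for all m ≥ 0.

Claim: P_m = 2^m + 2·(-3)^m.

Base case: P_0 = 3, and 2^0 + 2·(-3)^0 = 1 + 2 = 3.
Assume P_r = 2^r + 2·(-3)^r for some r ≥ 0.
Then P_{r+1} = 2P_r − 10·(-3)^r = 2·(2^r + 2·(-3)^r) − 10·(-3)^r = 2^{r+1} + 4·(-3)^r − 10·(-3)^r = 2^{r+1} − 6·(-3)^r = 2^{r+1} + 2·(-3)^{r+1}.
So the formula holds for r+1, and by induction P_m = 2^m + 2·(-3)^m for all m ≥ 0.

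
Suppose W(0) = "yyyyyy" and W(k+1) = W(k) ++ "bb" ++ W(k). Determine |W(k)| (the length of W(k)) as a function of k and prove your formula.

Claim: |W(k)| = 2^{k+3} − 2.

Base case: |W(0)| = 6, and 2^{0+3} − 2 = 6.
Assume |W(r)| = 2^{r+3} − 2.
Then |W(r+1)| = |W(r)| + 2 + |W(r)| = 2|W(r)| + 2 = 2(2^{r+3} − 2) + 2 = 2^{r+1+3} − 4 + 2 = 2^{r+1+3} − 2.
By induction, |W(k)| = 2^{k+3} − 2 for all k ≥ 0.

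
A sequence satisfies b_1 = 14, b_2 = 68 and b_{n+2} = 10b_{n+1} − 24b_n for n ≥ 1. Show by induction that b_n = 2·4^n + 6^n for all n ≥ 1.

Base cases: b_1 = 14 and 2·4^1 + 6^1 = 14; b_2 = 68 and 2·4^2 + 6^2 = 68.
Assume b_j = 2·4^j + 6^j for all 1 ≤ j ≤ k, where k ≥ 2.
Then b_{k+1} = 10b_k − 24b_{k−1} = 10·(2·4^k + 6^k) − 24·(2·4^{k−1} + 6^{k−1}) = 2·(10·4 − 24)4^{k−1} + (10·6 − 24)6^{k−1} = 32·4^{k−1} + 36·6^{k−1} = 2·4^{k+1} + 6^{k+1}.
So the formula holds for k+1, and by strong induction b_n = 2·4^n + 6^n for all n ≥ 1.

b_n = 2·4^n + 6^n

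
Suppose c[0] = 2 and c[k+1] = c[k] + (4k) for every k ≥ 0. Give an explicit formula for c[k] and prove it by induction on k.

Claim: c[k] = 2k^2 − 2k + 2.

Base case: c[0] = 2, and 2·0^2 − 2·0 + 2 = 2.
Assume c[m] = 2m^2 − 2m + 2.
Then c[m+1] = c[m] + (4m) = (2m^2 − 2m + 2) + (4m) = 2m^2 + 2m + 2,
and 2·(m+1)^2 − 2·(m+1) + 2 = 2m^2 + 2m + 2.
This completes the inductive step, so c[k] = 2k^2 − 2k + 2 for all k ≥ 0.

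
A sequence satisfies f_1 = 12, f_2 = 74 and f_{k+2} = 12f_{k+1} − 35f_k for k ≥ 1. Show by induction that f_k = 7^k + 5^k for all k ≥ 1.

Base cases: f_1 = 12 and 7^1 + 5^1 = 12; f_2 = 74 and 7^2 + 5^2 = 74.
Assume f_j = 7^j + 5^j for all 1 ≤ j ≤ r, where r ≥ 2.
Then f_{r+1} = 12f_r − 35f_{r−1} = 12·(7^r + 5^r) − 35·(7^{r−1} + 5^{r−1}) = (12·7 − 35)7^{r−1} + (12·5 − 35)5^{r−1} = 49·7^{r−1} + 25·5^{r−1} = 7^{r+1} + 5^{r+1}.
By strong induction, f_k = 7^k + 5^k for all k ≥ 1.

f_k = 7^k + 5^k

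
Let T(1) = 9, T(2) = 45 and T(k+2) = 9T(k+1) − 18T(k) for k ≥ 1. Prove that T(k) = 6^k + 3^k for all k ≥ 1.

Base cases: T(1) = 9 and 6^1 + 3^1 = 9; T(2) = 45 and 6^2 + 3^2 = 45.
Assume T(j) = 6^j + 3^j for all 1 ≤ j ≤ m, where m ≥ 2.
Then T(m+1) = 9T(m) − 18T(m−1) = 9·(6^m + 3^m) − 18·(6^{m−1} + 3^{m−1}) = (9·6 − 18)6^{m−1} + (9·3 − 18)3^{m−1} = 36·6^{m−1} + 9·3^{m−1} = 6^{m+1} + 3^{m+1}.
So the formula holds for m+1, and by strong induction T(k) = 6^k + 3^k for all k ≥ 1.

T(k) = 6^k + 3^k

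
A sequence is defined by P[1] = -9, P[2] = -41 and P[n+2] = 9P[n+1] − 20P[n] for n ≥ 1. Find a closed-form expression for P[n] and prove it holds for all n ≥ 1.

Claim: P[n] = -4^n − 5^n.

Base cases: P[1] = -9 and -4^1 − 5^1 = -9; P[2] = -41 and -4^2 − 5^2 = -41.
Assume P[j] = -4^j − 5^j for all 1 ≤ j ≤ r, where r ≥ 2.
Then P[r+1] = 9P[r] − 20P[r−1] = 9·(-4^r − 5^r) − 20·(-4^{r−1} − 5^{r−1}) = -(9·4 − 20)4^{r−1} − (9·5 − 20)5^{r−1} = -16·4^{r−1} − 25·5^{r−1} = -4^{r+1} − 5^{r+1}.
So the formula holds for r+1, and by strong induction P[n] = -4^n − 5^n for all n ≥ 1.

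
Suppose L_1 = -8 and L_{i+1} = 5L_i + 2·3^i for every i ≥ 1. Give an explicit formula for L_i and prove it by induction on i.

Claim: L_i = -5^i − 3^i.

Base case: L_1 = -8, and -5^1 − 3^1 = -5 − 3 = -8.
Assume L_j = -5^j − 3^j for some j ≥ 1.
Then L_{j+1} = 5L_j + 2·3^j = 5·(-5^j − 3^j) + 2·3^j = -5^{j+1} − 5·3^j + 2·3^j = -5^{j+1} − 3·3^j = -5^{j+1} − 3^{j+1}.
This completes the inductive step, so L_i = -5^i − 3^i for all i ≥ 1.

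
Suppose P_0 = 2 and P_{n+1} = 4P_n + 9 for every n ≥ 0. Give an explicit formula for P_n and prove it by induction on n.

Claim: P_n = 5·4^n − 3.

Base case: P_0 = 2, and 5·4^0 − 3 = 5 − 3 = 2.
Assume P_j = 5·4^j − 3 for some j ≥ 0.
Then P_{j+1} = 4P_j + 9 = 4·(5·4^j − 3) + 9 = 20·4^j − 12 + 9 = 5·4^{j+1} − 3.
This completes the inductive step, so P_n = 5·4^n − 3 for all n ≥ 0.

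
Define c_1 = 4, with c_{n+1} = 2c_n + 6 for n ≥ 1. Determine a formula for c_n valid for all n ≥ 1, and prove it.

Claim: c_n = 5·2^n − 6.

Base case: c_1 = 4, and 5·2^1 − 6 = 10 − 6 = 4.
Assume c_r = 5·2^r − 6 for some r ≥ 1.
Then c_{r+1} = 2c_r + 6 = 2·(5·2^r − 6) + 6 = 10·2^r − 12 + 6 = 5·2^{r+1} − 6.
This completes the inductive step, so c_n = 5·2^n − 6 for all n ≥ 1.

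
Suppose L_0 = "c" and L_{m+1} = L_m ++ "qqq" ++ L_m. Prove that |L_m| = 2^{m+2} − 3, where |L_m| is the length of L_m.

Base case: |L_0| = 1, and 2^{0+2} − 3 = 1.
Assume |L_j| = 2^{j+2} − 3.
Then |L_{j+1}| = |L_j| + 3 + |L_j| = 2|L_j| + 3 = 2(2^{j+2} − 3) + 3 = 2^{j+3} − 6 + 3 = 2^{j+3} − 3.
So the formula holds for j+1, and by induction |L_m| = 2^{m+2} − 3 for all m ≥ 0.

|L_m| = 2^{m+2} − 3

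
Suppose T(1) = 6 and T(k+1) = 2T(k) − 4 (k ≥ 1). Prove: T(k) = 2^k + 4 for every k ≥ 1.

Base case: T(1) = 6, and 2^1 + 4 = 2 + 4 = 6.
Assume T(r) = 2^r + 4 for some r ≥ 1.
Then T(r+1) = 2T(r) − 4 = 2·(2^r + 4) − 4 = 2^{r+1} + 8 − 4 = 2^{r+1} + 4.
By induction, T(k) = 2^k + 4 for all k ≥ 1.

T(k) = 2^k + 4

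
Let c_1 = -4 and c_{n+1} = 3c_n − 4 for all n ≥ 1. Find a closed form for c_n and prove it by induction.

Claim: c_n = -2·3^n + 2.

Base case: c_1 = -4, and -2·3^1 + 2 = -6 + 2 = -4.
Assume c_r = -2·3^r + 2 for some r ≥ 1.
Then c_{r+1} = 3c_r − 4 = 3·(-2·3^r + 2) − 4 = -6·3^r + 6 − 4 = -2·3^{r+1} + 2.
This completes the inductive step, so c_n = -2·3^n + 2 for all n ≥ 1.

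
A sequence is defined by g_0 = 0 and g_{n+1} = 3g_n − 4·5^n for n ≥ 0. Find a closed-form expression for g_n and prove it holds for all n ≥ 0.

Claim: g_n = 2·3^n − 2·5^n.

Base case: g_0 = 0, and 2·3^0 − 2·5^0 = 2 − 2 = 0.
Assume g_j = 2·3^j − 2·5^j for some j ≥ 0.
Then g_{j+1} = 3g_j − 4·5^j = 3·(2·3^j − 2·5^j) − 4·5^j = 2·3^{j+1} − 6·5^j − 4·5^j = 2·3^{j+1} − 10·5^j = 2·3^{j+1} − 2·5^{j+1}.
Hence g_n = 2·3^n − 2·5^n for every n ≥ 0, by induction.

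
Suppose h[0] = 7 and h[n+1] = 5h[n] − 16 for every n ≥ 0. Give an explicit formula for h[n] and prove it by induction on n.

Claim: h[n] = 3·5^n + 4.

Base case: h[0] = 7, and 3·5^0 + 4 = 3 + 4 = 7.
Assume h[j] = 3·5^j + 4 for some j ≥ 0.
Then h[j+1] = 5h[j] − 16 = 5·(3·5^j + 4) − 16 = 15·5^j + 20 − 16 = 3·5^{j+1} + 4.
So the formula holds for j+1, and by induction h[n] = 3·5^n + 4 for all n ≥ 0.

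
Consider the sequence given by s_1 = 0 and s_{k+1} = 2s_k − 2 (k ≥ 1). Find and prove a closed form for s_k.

Claim: s_k = -2^k + 2.

Base case: s_1 = 0, and -2^1 + 2 = -2 + 2 = 0.
Assume s_r = -2^r + 2 for some r ≥ 1.
Then s_{r+1} = 2s_r − 2 = 2·(-2^r + 2) − 2 = -2^{r+1} + 4 − 2 = -2^{r+1} + 2.
Hence s_k = -2^k + 2 for every k ≥ 1, by induction.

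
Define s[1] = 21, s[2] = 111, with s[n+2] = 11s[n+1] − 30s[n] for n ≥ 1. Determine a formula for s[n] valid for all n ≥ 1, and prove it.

Claim: s[n] = 3·5^n + 6^n.

Base cases: s[1] = 21 and 3·5^1 + 6^1 = 21; s[2] = 111 and 3·5^2 + 6^2 = 111.
Assume s[j] = 3·5^j + 6^j for all 1 ≤ j ≤ k, where k ≥ 2.
Then s[k+1] = 11s[k] − 30s[k−1] = 11·(3·5^k + 6^k) − 30·(3·5^{k−1} + 6^{k−1}) = 3·(11·5 − 30)5^{k−1} + (11·6 − 30)6^{k−1} = 75·5^{k−1} + 36·6^{k−1} = 3·5^{k+1} + 6^{k+1}.
By strong induction, s[n] = 3·5^n + 6^n for all n ≥ 1.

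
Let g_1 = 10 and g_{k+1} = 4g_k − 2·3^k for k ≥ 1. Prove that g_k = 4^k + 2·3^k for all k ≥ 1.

Base case: g_1 = 10, and 4^1 + 2·3^1 = 4 + 6 = 10.
Assume g_m = 4^m + 2·3^m for some m ≥ 1.
Then g_{m+1} = 4g_m − 2·3^m = 4·(4^m + 2·3^m) − 2·3^m = 4^{m+1} + 8·3^m − 2·3^m = 4^{m+1} + 6·3^m = 4^{m+1} + 2·3^{m+1}.
So the formula holds for m+1, and by induction g_k = 4^k + 2·3^k for all k ≥ 1.

g_k = 4^k + 2·3^k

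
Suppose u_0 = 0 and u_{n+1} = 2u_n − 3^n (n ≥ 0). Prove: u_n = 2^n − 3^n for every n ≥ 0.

Base case: u_0 = 0, and 2^0 − 3^0 = 1 − 1 = 0.
Assume u_j = 2^j − 3^j for some j ≥ 0.
Then u_{j+1} = 2u_j − 3^j = 2·(2^j − 3^j) − 3^j = 2^{j+1} − 2·3^j − 3^j = 2^{j+1} − 3·3^j = 2^{j+1} − 3^{j+1}.
This completes the inductive step, so u_n = 2^n − 3^n for all n ≥ 0.

u_n = 2^n − 3^n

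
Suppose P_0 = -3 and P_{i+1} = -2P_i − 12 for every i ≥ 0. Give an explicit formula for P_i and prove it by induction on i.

Claim: P_i = (-2)^i − 4.

Base case: P_0 = -3, and (-2)^0 − 4 = 1 − 4 = -3.
Assume P_r = (-2)^r − 4 for some r ≥ 0.
Then P_{r+1} = -2P_r − 12 = -2·((-2)^r − 4) − 12 = -2·(-2)^r + 8 − 12 = (-2)^{r+1} − 4.
So the formula holds for r+1, and by induction P_i = (-2)^i − 4 for all i ≥ 0.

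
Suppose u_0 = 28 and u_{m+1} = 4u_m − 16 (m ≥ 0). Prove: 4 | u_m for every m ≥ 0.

Base case: u_0 = 28 = 4·7, so 4 | u_0.
Assume 4 | u_j, so u_j = 4t for some integer t.
Then u_{j+1} = 4u_j − 16 = 4·(4t) − 16 = 4(4t − 4), so 4 | u_{j+1}.
This completes the inductive step, so 4 | u_m for all m ≥ 0.

4 | u_m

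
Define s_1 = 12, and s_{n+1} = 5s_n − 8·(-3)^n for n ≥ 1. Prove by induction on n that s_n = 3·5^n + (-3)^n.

Base case: s_1 = 12, and 3·5^1 + (-3)^1 = 15 − 3 = 12.
Assume s_k = 3·5^k + (-3)^k for some k ≥ 1.
Then s_{k+1} = 5s_k − 8·(-3)^k = 5·(3·5^k + (-3)^k) − 8·(-3)^k = 3·5^{k+1} + 5·(-3)^k − 8·(-3)^k = 3·5^{k+1} − 3·(-3)^k = 3·5^{k+1} + (-3)^{k+1}.
So the formula holds for k+1, and by induction s_n = 3·5^n + (-3)^n for all n ≥ 1.

s_n = 3·5^n + (-3)^n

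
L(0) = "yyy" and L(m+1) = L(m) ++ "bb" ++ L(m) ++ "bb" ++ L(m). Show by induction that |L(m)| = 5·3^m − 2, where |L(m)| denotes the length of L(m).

Base case: |L(0)| = 3, and 5·3^0 − 2 = 3.
Assume |L(k)| = 5·3^k − 2.
Then |L(k+1)| = 3|L(k)| + 4 = 3(5·3^k − 2) + 4 = 5·3^{k+1} − 6 + 4 = 5·3^{k+1} − 2.
This completes the inductive step, so |L(m)| = 5·3^m − 2 for all m ≥ 0.

|L(m)| = 5·3^m − 2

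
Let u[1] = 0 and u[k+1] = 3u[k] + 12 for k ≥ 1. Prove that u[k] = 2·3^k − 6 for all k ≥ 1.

Base case: u[1] = 0, and 2·3^1 − 6 = 6 − 6 = 0.
Assume u[r] = 2·3^r − 6 for some r ≥ 1.
Then u[r+1] = 3u[r] + 12 = 3·(2·3^r − 6) + 12 = 6·3^r − 18 + 12 = 2·3^{r+1} − 6.
This completes the inductive step, so u[k] = 2·3^k − 6 for all k ≥ 1.

u[k] = 2·3^k − 6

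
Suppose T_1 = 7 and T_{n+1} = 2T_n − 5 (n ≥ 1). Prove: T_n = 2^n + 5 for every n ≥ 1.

Base case: T_1 = 7, and 2^1 + 5 = 2 + 5 = 7.
Assume T_r = 2^r + 5 for some r ≥ 1.
Then T_{r+1} = 2T_r − 5 = 2·(2^r + 5) − 5 = 2^{r+1} + 10 − 5 = 2^{r+1} + 5.
So the formula holds for r+1, and by induction T_n = 2^n + 5 for all n ≥ 1.

T_n = 2^n + 5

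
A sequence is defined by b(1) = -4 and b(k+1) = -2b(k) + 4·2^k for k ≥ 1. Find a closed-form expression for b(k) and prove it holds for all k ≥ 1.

Claim: b(k) = 3·(-2)^k + 2^k.

Base case: b(1) = -4, and 3·(-2)^1 + 2^1 = -6 + 2 = -4.
Assume b(r) = 3·(-2)^r + 2^r for some r ≥ 1.
Then b(r+1) = -2b(r) + 4·2^r = -2·(3·(-2)^r + 2^r) + 4·2^r = 3·(-2)^{r+1} − 2·2^r + 4·2^r = 3·(-2)^{r+1} + 2·2^r = 3·(-2)^{r+1} + 2^{r+1}.
This completes the inductive step, so b(k) = 3·(-2)^k + 2^k for all k ≥ 1.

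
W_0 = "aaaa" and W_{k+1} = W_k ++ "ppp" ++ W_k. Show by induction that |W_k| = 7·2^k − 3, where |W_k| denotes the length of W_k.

Base case: |W_0| = 4, and 7·2^0 − 3 = 4.
Assume |W_r| = 7·2^r − 3.
Then |W_{r+1}| = |W_r| + 3 + |W_r| = 2|W_r| + 3 = 2(7·2^r − 3) + 3 = 7·2^{r+1} − 6 + 3 = 7·2^{r+1} − 3.
This completes the inductive step, so |W_k| = 7·2^k − 3 for all k ≥ 0.

|W_k| = 7·2^k − 3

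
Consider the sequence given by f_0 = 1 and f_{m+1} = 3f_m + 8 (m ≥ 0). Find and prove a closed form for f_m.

Claim: f_m = 5·3^m − 4.

Base case: f_0 = 1, and 5·3^0 − 4 = 5 − 4 = 1.
Assume f_j = 5·3^j − 4 for some j ≥ 0.
Then f_{j+1} = 3f_j + 8 = 3·(5·3^j − 4) + 8 = 15·3^j − 12 + 8 = 5·3^{j+1} − 4.
This completes the inductive step, so f_m = 5·3^m − 4 for all m ≥ 0.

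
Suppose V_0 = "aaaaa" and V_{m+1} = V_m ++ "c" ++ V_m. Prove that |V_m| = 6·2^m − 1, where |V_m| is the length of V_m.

Base case: |V_0| = 5, and 6·2^0 − 1 = 5.
Assume |V_r| = 6·2^r − 1.
Then |V_{r+1}| = |V_r| + 1 + |V_r| = 2|V_r| + 1 = 2(6·2^r − 1) + 1 = 6·2^{r+1} − 2 + 1 = 6·2^{r+1} − 1.
By induction, |V_m| = 6·2^m − 1 for all m ≥ 0.

|V_m| = 6·2^m − 1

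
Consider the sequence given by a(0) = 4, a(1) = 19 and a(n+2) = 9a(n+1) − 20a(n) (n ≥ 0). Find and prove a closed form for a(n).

Claim: a(n) = 3·5^n + 4^n.

Base cases: a(0) = 4 and 3·5^0 + 4^0 = 4; a(1) = 19 and 3·5^1 + 4^1 = 19.
Assume a(i) = 3·5^i + 4^i for all 0 ≤ i ≤ j, where j ≥ 1.
Then a(j+1) = 9a(j) − 20a(j−1) = 9·(3·5^j + 4^j) − 20·(3·5^{j−1} + 4^{j−1}) = 3·(9·5 − 20)5^{j−1} + (9·4 − 20)4^{j−1} = 75·5^{j−1} + 16·4^{j−1} = 3·5^{j+1} + 4^{j+1}.
So the formula holds for j+1, and by strong induction a(n) = 3·5^n + 4^n for all n ≥ 0.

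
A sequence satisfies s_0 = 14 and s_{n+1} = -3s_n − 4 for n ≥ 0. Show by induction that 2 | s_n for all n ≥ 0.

Base case: s_0 = 14 = 2·7, so 2 | s_0.
Assume 2 | s_k, so s_k = 2t for some integer t.
Then s_{k+1} = -3s_k − 4 = -3·(2t) − 4 = 2(-3t − 2), so 2 | s_{k+1}.
So the property holds for k+1, and by induction 2 | s_n for all n ≥ 0.

2 | s_n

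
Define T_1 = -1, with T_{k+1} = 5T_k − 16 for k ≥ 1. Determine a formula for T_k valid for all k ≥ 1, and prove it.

Claim: T_k = -5^k + 4.

Base case: T_1 = -1, and -5^1 + 4 = -5 + 4 = -1.
Assume T_m = -5^m + 4 for some m ≥ 1.
Then T_{m+1} = 5T_m − 16 = 5·(-5^m + 4) − 16 = -5^{m+1} + 20 − 16 = -5^{m+1} + 4.
So the formula holds for m+1, and by induction T_k = -5^k + 4 for all k ≥ 1.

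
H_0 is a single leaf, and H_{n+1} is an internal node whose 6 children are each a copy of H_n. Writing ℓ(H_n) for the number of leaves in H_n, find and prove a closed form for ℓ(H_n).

Claim: ℓ(H_n) = 6^n.

Base case: ℓ(H_0) = 1, and 6^0 = 1.
Assume ℓ(H_r) = 6^r.
Then ℓ(H_{r+1}) = 6·ℓ(H_r) = 6·6^r = 6^{r+1}.
This completes the inductive step, so ℓ(H_n) = 6^n for all n ≥ 0.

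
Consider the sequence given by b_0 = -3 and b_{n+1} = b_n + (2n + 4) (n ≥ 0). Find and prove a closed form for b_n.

Claim: b_n = n^2 + 3n − 3.

Base case: b_0 = -3, and 0^2 + 3·0 − 3 = -3.
Assume b_k = k^2 + 3k − 3.
Then b_{k+1} = b_k + (2k + 4) = (k^2 + 3k − 3) + (2k + 4) = k^2 + 5k + 1,
and (k+1)^2 + 3·(k+1) − 3 = k^2 + 5k + 1.
This completes the inductive step, so b_n = n^2 + 3n − 3 for all n ≥ 0.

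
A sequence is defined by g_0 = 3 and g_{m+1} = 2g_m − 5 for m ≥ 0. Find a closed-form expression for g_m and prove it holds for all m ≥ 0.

Claim: g_m = -2^{m+1} + 5.

Base case: g_0 = 3, and -2^{0+1} + 5 = -2 + 5 = 3.
Assume g_k = -2^{k+1} + 5 for some k ≥ 0.
Then g_{k+1} = 2g_k − 5 = 2·(-2^{k+1} + 5) − 5 = -2^{k+2} + 10 − 5 = -2^{k+2} + 5.
This completes the inductive step, so g_m = -2^{m+1} + 5 for all m ≥ 0.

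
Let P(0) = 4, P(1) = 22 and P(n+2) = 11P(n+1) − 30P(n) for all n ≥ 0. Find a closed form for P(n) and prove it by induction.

Claim: P(n) = 2·6^n + 2·5^n.

Base cases: P(0) = 4 and 2·6^0 + 2·5^0 = 4; P(1) = 22 and 2·6^1 + 2·5^1 = 22.
Assume P(i) = 2·6^i + 2·5^i for all 0 ≤ i ≤ j, where j ≥ 1.
Then P(j+1) = 11P(j) − 30P(j−1) = 11·(2·6^j + 2·5^j) − 30·(2·6^{j−1} + 2·5^{j−1}) = 2·(11·6 − 30)6^{j−1} + 2·(11·5 − 30)5^{j−1} = 72·6^{j−1} + 50·5^{j−1} = 2·6^{j+1} + 2·5^{j+1}.
By strong induction, P(n) = 2·6^n + 2·5^n for all n ≥ 0.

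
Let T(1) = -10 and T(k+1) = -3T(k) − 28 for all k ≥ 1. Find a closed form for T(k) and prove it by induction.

Claim: T(k) = (-3)^k − 7.

Base case: T(1) = -10, and (-3)^1 − 7 = -3 − 7 = -10.
Assume T(m) = (-3)^m − 7 for some m ≥ 1.
Then T(m+1) = -3T(m) − 28 = -3·((-3)^m − 7) − 28 = -3·(-3)^m + 21 − 28 = (-3)^{m+1} − 7.
This completes the inductive step, so T(k) = (-3)^k − 7 for all k ≥ 1.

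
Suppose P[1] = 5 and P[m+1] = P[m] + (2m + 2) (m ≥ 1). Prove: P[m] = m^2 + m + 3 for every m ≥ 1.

Base case: P[1] = 5, and 1^2 + 1 + 3 = 5.
Assume P[r] = r^2 + r + 3.
Then P[r+1] = P[r] + (2r + 2) = (r^2 + r + 3) + (2r + 2) = r^2 + 3r + 5,
and (r+1)^2 + (r+1) + 3 = r^2 + 3r + 5.
Hence P[m] = m^2 + m + 3 for every m ≥ 1, by induction.

P[m] = m^2 + m + 3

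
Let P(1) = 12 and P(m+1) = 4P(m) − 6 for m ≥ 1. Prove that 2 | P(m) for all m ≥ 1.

Base case: P(1) = 12 = 2·6, so 2 | P(1).
Assume 2 | P(r), so P(r) = 2t for some integer t.
Then P(r+1) = 4P(r) − 6 = 4·(2t) − 6 = 2(4t − 3), so 2 | P(r+1).
By induction, 2 | P(m) for all m ≥ 1.

2 | P(m)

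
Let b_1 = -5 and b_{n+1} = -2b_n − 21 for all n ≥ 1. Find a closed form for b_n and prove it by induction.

Claim: b_n = -(-2)^n − 7.

Base case: b_1 = -5, and -(-2)^1 − 7 = 2 − 7 = -5.
Assume b_j = -(-2)^j − 7 for some j ≥ 1.
Then b_{j+1} = -2b_j − 21 = -2·(-(-2)^j − 7) − 21 = 2·(-2)^j + 14 − 21 = -(-2)^{j+1} − 7.
So the formula holds for j+1, and by induction b_n = -(-2)^n − 7 for all n ≥ 1.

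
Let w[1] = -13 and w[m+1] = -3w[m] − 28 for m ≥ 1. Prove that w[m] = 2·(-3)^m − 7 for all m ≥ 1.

Base case: w[1] = -13, and 2·(-3)^1 − 7 = -6 − 7 = -13.
Assume w[k] = 2·(-3)^k − 7 for some k ≥ 1.
Then w[k+1] = -3w[k] − 28 = -3·(2·(-3)^k − 7) − 28 = -6·(-3)^k + 21 − 28 = 2·(-3)^{k+1} − 7.
By induction, w[m] = 2·(-3)^m − 7 for all m ≥ 1.

w[m] = 2·(-3)^m − 7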